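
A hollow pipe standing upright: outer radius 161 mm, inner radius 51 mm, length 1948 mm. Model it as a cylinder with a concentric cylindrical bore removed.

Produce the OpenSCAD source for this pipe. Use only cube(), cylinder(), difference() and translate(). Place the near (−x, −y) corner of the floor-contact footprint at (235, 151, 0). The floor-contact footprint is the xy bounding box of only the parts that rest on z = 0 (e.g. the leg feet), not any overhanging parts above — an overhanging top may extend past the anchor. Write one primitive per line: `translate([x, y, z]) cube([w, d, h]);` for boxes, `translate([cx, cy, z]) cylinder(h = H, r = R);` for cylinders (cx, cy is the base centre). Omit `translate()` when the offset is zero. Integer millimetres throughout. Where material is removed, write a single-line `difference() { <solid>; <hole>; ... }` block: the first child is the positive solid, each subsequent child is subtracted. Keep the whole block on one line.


difference() { translate([396, 312, 0]) cylinder(h = 1948, r = 161); translate([396, 312, 0]) cylinder(h = 1948, r = 51); }


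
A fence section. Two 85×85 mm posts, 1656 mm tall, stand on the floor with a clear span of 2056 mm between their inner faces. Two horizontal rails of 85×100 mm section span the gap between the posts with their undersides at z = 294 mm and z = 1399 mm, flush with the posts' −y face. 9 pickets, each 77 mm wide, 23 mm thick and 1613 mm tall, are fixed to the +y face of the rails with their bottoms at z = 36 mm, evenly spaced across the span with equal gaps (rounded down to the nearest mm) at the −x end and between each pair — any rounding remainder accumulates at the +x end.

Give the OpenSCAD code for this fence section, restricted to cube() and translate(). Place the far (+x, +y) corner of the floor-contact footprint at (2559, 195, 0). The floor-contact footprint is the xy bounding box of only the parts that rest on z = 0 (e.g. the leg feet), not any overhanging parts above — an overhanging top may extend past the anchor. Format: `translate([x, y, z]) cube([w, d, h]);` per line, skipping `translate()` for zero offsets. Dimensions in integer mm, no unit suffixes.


translate([333, 110, 0]) cube([85, 85, 1656]);
translate([2474, 110, 0]) cube([85, 85, 1656]);
translate([418, 110, 294]) cube([2056, 85, 100]);
translate([418, 110, 1399]) cube([2056, 85, 100]);
translate([554, 195, 36]) cube([77, 23, 1613]);
translate([767, 195, 36]) cube([77, 23, 1613]);
translate([980, 195, 36]) cube([77, 23, 1613]);
translate([1193, 195, 36]) cube([77, 23, 1613]);
translate([1406, 195, 36]) cube([77, 23, 1613]);
translate([1619, 195, 36]) cube([77, 23, 1613]);
translate([1832, 195, 36]) cube([77, 23, 1613]);
translate([2045, 195, 36]) cube([77, 23, 1613]);
translate([2258, 195, 36]) cube([77, 23, 1613]);


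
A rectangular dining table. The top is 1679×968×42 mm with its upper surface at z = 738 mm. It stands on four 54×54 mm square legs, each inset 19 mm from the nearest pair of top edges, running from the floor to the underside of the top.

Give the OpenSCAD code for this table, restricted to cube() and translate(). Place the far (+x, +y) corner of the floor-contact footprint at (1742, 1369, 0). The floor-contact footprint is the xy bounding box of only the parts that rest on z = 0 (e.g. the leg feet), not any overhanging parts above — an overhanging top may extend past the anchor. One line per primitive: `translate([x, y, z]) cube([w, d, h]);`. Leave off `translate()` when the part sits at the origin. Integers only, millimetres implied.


translate([82, 420, 696]) cube([1679, 968, 42]);
translate([101, 439, 0]) cube([54, 54, 696]);
translate([1688, 439, 0]) cube([54, 54, 696]);
translate([101, 1315, 0]) cube([54, 54, 696]);
translate([1688, 1315, 0]) cube([54, 54, 696]);


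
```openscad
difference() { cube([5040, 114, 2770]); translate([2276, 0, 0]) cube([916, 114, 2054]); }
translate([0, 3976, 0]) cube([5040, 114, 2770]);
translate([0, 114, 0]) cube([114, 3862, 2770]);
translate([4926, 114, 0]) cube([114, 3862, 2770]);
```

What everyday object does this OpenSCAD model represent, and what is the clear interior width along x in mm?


A single room. The interior width is 4812 mm.

Four walls enclosing a rectangle with a door in the front wall — a room. Outside width 5040 minus two 114 mm walls gives 4812 mm.


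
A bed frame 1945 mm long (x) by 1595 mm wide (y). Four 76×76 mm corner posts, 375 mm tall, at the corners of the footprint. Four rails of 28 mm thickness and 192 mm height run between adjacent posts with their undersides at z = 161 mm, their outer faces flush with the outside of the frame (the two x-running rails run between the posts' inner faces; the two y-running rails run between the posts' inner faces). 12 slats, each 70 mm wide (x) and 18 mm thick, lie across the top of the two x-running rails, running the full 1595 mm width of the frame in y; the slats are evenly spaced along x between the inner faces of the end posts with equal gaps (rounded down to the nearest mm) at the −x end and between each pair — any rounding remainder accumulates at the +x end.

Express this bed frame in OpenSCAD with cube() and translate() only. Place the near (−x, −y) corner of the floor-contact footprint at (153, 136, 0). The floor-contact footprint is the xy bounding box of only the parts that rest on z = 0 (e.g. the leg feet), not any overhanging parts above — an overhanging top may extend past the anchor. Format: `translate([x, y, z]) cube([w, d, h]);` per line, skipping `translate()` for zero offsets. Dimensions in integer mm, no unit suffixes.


translate([153, 136, 0]) cube([76, 76, 375]);
translate([153, 1655, 0]) cube([76, 76, 375]);
translate([2022, 136, 0]) cube([76, 76, 375]);
translate([2022, 1655, 0]) cube([76, 76, 375]);
translate([229, 136, 161]) cube([1793, 28, 192]);
translate([229, 1703, 161]) cube([1793, 28, 192]);
translate([153, 212, 161]) cube([28, 1443, 192]);
translate([2070, 212, 161]) cube([28, 1443, 192]);
translate([302, 136, 353]) cube([70, 1595, 18]);
translate([445, 136, 353]) cube([70, 1595, 18]);
translate([588, 136, 353]) cube([70, 1595, 18]);
translate([731, 136, 353]) cube([70, 1595, 18]);
translate([874, 136, 353]) cube([70, 1595, 18]);
translate([1017, 136, 353]) cube([70, 1595, 18]);
translate([1160, 136, 353]) cube([70, 1595, 18]);
translate([1303, 136, 353]) cube([70, 1595, 18]);
translate([1446, 136, 353]) cube([70, 1595, 18]);
translate([1589, 136, 353]) cube([70, 1595, 18]);
translate([1732, 136, 353]) cube([70, 1595, 18]);
translate([1875, 136, 353]) cube([70, 1595, 18]);


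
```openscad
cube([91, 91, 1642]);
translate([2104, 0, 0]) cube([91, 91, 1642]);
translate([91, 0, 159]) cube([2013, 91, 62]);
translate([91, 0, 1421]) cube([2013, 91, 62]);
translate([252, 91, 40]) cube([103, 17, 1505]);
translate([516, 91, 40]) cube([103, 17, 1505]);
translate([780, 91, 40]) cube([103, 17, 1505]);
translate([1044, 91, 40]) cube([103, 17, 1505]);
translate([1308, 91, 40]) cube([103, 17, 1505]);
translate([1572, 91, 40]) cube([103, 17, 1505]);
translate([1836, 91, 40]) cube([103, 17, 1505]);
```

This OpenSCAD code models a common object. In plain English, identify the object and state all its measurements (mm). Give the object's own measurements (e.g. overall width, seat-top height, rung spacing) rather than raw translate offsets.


A fence section. Two 91×91 mm posts, 1642 mm tall, stand on the floor with a clear span of 2013 mm between their inner faces. Two horizontal rails of 91×62 mm section span the gap between the posts with their undersides at z = 159 mm and z = 1421 mm, flush with the posts' −y face. 7 pickets, each 103 mm wide, 17 mm thick and 1505 mm tall, are fixed to the +y face of the rails with their bottoms at z = 40 mm, spaced across the span with a 161 mm gap after the −x post and between neighbouring pickets, with 165 mm left before the +x post.


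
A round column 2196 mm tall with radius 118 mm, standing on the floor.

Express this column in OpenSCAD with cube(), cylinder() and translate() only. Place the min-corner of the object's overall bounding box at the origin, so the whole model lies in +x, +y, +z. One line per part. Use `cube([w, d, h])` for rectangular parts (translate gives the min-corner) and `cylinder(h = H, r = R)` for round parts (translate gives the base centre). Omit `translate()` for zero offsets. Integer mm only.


translate([118, 118, 0]) cylinder(h = 2196, r = 118);


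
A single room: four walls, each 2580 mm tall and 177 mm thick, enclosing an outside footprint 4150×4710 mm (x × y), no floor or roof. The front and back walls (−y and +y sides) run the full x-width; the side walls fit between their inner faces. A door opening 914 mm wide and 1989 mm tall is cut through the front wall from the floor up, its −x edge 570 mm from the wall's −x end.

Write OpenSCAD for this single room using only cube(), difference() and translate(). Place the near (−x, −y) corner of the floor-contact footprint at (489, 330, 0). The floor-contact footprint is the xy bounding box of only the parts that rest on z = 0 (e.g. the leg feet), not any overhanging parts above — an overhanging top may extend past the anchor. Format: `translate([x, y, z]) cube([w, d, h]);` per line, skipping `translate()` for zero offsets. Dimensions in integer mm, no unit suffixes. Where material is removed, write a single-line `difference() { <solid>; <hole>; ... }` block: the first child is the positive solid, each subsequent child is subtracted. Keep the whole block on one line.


difference() { translate([489, 330, 0]) cube([4150, 177, 2580]); translate([1059, 330, 0]) cube([914, 177, 1989]); }
translate([489, 4863, 0]) cube([4150, 177, 2580]);
translate([489, 507, 0]) cube([177, 4356, 2580]);
translate([4462, 507, 0]) cube([177, 4356, 2580]);


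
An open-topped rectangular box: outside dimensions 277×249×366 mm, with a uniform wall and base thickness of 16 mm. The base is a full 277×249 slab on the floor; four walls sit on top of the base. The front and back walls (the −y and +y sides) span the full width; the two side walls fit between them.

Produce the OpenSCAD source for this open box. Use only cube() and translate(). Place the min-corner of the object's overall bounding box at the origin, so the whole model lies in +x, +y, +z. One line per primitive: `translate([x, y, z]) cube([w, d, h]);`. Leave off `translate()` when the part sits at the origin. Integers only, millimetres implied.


cube([277, 249, 16]);
translate([0, 0, 16]) cube([277, 16, 350]);
translate([0, 233, 16]) cube([277, 16, 350]);
translate([0, 16, 16]) cube([16, 217, 350]);
translate([261, 16, 16]) cube([16, 217, 350]);


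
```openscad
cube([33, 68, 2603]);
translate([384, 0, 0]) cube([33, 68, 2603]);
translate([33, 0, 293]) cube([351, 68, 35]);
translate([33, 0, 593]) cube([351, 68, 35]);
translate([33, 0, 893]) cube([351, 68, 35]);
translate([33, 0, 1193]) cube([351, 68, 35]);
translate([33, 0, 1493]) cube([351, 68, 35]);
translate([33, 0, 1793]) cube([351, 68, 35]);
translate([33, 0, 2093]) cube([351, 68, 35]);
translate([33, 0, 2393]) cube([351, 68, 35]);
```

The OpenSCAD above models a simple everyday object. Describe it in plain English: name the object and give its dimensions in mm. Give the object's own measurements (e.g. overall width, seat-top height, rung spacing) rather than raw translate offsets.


A straight ladder. Two 33×68 mm vertical rails, 2603 mm tall, stand 417 mm apart (outside-to-outside) with their front faces coplanar on the −y side. 8 rungs, each 68 mm deep and 35 mm tall, span between the inner faces of the rails, front faces flush with the rails. The lowest rung's underside is at z = 293 mm and rungs are spaced 300 mm apart (underside to underside).


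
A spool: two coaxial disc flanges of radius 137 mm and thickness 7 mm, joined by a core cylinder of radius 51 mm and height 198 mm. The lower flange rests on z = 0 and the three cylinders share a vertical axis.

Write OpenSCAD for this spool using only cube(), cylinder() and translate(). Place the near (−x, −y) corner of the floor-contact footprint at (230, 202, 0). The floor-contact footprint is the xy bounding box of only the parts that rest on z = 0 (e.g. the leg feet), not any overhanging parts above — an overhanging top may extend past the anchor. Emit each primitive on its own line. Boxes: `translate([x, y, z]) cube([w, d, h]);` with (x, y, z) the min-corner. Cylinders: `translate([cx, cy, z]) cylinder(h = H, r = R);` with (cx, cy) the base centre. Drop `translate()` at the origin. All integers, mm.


translate([367, 339, 0]) cylinder(h = 7, r = 137);
translate([367, 339, 7]) cylinder(h = 198, r = 51);
translate([367, 339, 205]) cylinder(h = 7, r = 137);


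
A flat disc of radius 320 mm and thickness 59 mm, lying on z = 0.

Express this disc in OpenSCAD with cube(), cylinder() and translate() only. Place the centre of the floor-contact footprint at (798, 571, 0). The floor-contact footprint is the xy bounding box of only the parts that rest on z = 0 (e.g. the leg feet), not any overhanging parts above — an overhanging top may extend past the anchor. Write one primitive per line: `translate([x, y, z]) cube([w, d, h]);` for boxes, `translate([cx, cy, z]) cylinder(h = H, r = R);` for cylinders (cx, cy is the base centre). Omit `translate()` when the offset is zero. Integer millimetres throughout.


translate([798, 571, 0]) cylinder(h = 59, r = 320);


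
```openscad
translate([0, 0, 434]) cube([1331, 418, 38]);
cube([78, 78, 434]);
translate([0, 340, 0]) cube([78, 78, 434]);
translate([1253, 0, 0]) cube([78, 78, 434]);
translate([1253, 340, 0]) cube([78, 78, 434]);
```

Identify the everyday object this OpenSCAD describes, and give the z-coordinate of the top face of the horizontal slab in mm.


A bench. The seat-top height is 472 mm.

A long slab on four corner posts — a bench. The slab sits at z = 434 with thickness 38, so the top is 434 + 38 = 472 mm.


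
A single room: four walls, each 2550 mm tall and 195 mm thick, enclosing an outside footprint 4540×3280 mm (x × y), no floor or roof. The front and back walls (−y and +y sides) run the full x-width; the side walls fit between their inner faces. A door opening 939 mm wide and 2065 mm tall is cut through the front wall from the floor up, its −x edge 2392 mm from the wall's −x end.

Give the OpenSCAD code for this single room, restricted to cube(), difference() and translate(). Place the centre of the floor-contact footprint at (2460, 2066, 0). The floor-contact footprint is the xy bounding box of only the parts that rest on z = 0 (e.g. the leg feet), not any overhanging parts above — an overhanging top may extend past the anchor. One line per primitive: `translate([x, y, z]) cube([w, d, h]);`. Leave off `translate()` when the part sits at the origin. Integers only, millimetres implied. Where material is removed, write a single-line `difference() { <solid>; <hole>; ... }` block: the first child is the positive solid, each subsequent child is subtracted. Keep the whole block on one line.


difference() { translate([190, 426, 0]) cube([4540, 195, 2550]); translate([2582, 426, 0]) cube([939, 195, 2065]); }
translate([190, 3511, 0]) cube([4540, 195, 2550]);
translate([190, 621, 0]) cube([195, 2890, 2550]);
translate([4535, 621, 0]) cube([195, 2890, 2550]);


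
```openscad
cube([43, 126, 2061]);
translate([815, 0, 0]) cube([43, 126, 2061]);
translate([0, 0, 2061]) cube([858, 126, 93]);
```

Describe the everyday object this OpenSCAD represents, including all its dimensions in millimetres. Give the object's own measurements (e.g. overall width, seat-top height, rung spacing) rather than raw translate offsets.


A door frame. The clear opening is 772 mm wide and 2061 mm high. Two 43 mm wide jambs, 126 mm deep, stand either side of the opening from the floor to the top of the opening. A 93 mm thick head sits across the top of both jambs, spanning the full outside width of the frame.


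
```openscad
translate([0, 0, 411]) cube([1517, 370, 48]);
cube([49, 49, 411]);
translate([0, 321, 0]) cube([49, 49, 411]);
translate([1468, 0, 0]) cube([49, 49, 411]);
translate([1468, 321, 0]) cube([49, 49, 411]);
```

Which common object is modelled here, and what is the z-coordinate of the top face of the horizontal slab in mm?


A bench. The seat-top height is 459 mm.

A long slab on four corner posts — a bench. The slab sits at z = 411 with thickness 48, so the top is 411 + 48 = 459 mm.


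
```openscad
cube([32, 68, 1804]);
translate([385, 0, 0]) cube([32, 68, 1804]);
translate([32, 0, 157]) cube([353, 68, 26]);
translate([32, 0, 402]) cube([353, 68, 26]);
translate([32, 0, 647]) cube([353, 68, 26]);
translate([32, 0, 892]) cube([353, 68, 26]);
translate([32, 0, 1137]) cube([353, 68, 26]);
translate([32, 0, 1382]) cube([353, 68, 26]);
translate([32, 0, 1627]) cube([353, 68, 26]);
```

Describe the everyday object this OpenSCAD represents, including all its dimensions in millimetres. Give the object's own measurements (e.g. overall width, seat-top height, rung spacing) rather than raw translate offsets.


A straight ladder. Two 32×68 mm vertical rails, 1804 mm tall, stand 417 mm apart (outside-to-outside) with their front faces coplanar on the −y side. 7 rungs, each 68 mm deep and 26 mm tall, span between the inner faces of the rails, front faces flush with the rails. The lowest rung's underside is at z = 157 mm and rungs are spaced 245 mm apart (underside to underside).


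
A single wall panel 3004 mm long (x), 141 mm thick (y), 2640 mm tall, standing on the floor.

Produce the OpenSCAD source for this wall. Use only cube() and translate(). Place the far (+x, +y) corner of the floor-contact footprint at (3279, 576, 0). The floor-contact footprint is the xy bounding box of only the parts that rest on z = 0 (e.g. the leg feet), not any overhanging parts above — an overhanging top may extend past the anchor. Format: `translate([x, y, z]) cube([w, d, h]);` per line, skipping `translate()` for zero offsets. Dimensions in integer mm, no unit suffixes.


translate([275, 435, 0]) cube([3004, 141, 2640]);


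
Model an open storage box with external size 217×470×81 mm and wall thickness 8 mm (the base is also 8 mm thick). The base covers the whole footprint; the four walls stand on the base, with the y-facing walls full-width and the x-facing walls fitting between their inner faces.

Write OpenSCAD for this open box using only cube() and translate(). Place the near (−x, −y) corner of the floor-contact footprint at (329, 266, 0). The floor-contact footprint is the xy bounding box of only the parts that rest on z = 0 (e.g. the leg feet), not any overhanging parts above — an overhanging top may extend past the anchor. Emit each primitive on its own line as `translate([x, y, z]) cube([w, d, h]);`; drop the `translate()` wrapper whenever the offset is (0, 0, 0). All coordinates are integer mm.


translate([329, 266, 0]) cube([217, 470, 8]);
translate([329, 266, 8]) cube([217, 8, 73]);
translate([329, 728, 8]) cube([217, 8, 73]);
translate([329, 274, 8]) cube([8, 454, 73]);
translate([538, 274, 8]) cube([8, 454, 73]);


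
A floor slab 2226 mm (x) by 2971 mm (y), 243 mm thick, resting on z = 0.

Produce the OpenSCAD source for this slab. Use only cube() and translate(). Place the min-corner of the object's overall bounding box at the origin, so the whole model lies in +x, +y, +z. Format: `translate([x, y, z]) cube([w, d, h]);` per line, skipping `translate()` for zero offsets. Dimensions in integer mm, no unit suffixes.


cube([2226, 2971, 243]);


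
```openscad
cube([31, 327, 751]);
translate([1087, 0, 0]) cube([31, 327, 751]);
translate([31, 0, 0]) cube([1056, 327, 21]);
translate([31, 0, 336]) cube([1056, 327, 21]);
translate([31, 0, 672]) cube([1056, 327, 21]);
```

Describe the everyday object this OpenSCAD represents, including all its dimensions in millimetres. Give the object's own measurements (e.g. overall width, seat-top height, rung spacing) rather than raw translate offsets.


An open bookshelf. Two side panels, each 31 mm thick, 327 mm deep and 751 mm tall, stand 1118 mm apart (outside-to-outside). Between them sit 3 shelves, each 21 mm thick and 327 mm deep, spanning the full gap between the sides. The bottom shelf rests on the floor (its underside at z = 0) and the clear gap between one shelf's top and the next shelf's underside is 315 mm.


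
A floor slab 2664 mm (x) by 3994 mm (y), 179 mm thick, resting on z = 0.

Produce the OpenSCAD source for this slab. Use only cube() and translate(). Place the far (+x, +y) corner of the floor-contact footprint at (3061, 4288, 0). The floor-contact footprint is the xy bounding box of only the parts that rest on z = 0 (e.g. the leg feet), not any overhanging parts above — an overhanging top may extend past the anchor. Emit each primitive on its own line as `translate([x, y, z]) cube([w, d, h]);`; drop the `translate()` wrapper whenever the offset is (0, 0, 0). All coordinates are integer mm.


translate([397, 294, 0]) cube([2664, 3994, 179]);


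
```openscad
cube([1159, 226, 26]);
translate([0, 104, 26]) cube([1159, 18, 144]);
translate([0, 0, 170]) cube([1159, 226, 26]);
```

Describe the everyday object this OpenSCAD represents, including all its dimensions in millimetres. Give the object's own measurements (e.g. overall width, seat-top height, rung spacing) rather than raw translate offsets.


An I-beam lying along x, 1159 mm long. Overall section height 196 mm. Two flanges 226 mm wide (y) and 26 mm thick, one on the floor and one at the top; a web 18 mm thick runs between them, centred on the flange width.


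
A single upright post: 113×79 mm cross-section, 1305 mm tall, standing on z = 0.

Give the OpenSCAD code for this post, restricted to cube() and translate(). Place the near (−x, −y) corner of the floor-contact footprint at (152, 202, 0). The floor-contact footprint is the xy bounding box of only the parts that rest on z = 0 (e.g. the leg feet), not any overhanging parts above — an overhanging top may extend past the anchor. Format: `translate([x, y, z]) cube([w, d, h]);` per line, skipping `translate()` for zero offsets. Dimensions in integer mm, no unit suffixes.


translate([152, 202, 0]) cube([113, 79, 1305]);


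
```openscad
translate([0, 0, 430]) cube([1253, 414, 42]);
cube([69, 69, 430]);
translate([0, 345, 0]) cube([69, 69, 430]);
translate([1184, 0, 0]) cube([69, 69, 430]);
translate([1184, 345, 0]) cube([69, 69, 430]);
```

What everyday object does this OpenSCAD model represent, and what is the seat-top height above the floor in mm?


A bench. The seat-top height is 472 mm.

A long slab on four corner posts — a bench. The slab sits at z = 430 with thickness 42, so the top is 430 + 42 = 472 mm.


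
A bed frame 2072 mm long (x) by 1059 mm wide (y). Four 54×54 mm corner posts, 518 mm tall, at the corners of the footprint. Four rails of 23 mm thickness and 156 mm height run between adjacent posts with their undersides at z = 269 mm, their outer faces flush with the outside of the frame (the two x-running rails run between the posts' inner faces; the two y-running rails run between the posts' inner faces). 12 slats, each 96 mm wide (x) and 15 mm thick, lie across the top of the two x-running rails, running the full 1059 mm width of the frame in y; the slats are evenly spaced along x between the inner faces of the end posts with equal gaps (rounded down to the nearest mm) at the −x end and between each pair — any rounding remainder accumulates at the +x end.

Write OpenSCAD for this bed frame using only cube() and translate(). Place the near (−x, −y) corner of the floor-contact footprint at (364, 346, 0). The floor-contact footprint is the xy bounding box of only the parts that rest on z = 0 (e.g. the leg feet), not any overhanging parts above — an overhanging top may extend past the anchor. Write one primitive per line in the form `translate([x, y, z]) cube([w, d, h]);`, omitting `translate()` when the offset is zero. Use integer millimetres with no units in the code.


translate([364, 346, 0]) cube([54, 54, 518]);
translate([364, 1351, 0]) cube([54, 54, 518]);
translate([2382, 346, 0]) cube([54, 54, 518]);
translate([2382, 1351, 0]) cube([54, 54, 518]);
translate([418, 346, 269]) cube([1964, 23, 156]);
translate([418, 1382, 269]) cube([1964, 23, 156]);
translate([364, 400, 269]) cube([23, 951, 156]);
translate([2413, 400, 269]) cube([23, 951, 156]);
translate([480, 346, 425]) cube([96, 1059, 15]);
translate([638, 346, 425]) cube([96, 1059, 15]);
translate([796, 346, 425]) cube([96, 1059, 15]);
translate([954, 346, 425]) cube([96, 1059, 15]);
translate([1112, 346, 425]) cube([96, 1059, 15]);
translate([1270, 346, 425]) cube([96, 1059, 15]);
translate([1428, 346, 425]) cube([96, 1059, 15]);
translate([1586, 346, 425]) cube([96, 1059, 15]);
translate([1744, 346, 425]) cube([96, 1059, 15]);
translate([1902, 346, 425]) cube([96, 1059, 15]);
translate([2060, 346, 425]) cube([96, 1059, 15]);
translate([2218, 346, 425]) cube([96, 1059, 15]);


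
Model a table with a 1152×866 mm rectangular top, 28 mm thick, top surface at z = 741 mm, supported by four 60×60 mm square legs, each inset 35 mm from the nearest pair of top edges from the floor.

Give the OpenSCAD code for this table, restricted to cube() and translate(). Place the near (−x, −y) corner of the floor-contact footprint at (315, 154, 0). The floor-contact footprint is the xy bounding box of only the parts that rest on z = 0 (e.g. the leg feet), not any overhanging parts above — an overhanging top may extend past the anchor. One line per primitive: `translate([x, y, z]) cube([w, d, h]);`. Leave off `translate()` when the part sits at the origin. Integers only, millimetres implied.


// leg_h = 741 - 28 = 713
translate([280, 119, 713]) cube([1152, 866, 28]);
translate([315, 154, 0]) cube([60, 60, 713]);
translate([1337, 154, 0]) cube([60, 60, 713]);
translate([315, 890, 0]) cube([60, 60, 713]);
translate([1337, 890, 0]) cube([60, 60, 713]);


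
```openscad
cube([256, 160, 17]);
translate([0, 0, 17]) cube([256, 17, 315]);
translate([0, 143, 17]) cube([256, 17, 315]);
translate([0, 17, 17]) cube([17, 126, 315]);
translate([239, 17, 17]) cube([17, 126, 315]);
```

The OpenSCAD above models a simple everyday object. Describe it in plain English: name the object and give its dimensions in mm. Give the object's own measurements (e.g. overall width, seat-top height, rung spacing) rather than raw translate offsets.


An open-topped rectangular box: outside dimensions 256×160×332 mm, with a uniform wall and base thickness of 17 mm. The base is a full 256×160 slab on the floor; four walls sit on top of the base. The front and back walls (the −y and +y sides) span the full width; the two side walls fit between them.


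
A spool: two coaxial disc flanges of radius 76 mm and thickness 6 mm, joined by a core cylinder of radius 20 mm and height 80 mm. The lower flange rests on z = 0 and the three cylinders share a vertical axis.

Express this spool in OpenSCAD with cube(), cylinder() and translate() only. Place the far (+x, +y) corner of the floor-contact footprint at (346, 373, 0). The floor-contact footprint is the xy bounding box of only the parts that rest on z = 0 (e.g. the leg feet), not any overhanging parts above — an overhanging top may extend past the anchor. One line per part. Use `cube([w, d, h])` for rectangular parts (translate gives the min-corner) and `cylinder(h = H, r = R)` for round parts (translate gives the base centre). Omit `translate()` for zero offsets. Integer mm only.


translate([270, 297, 0]) cylinder(h = 6, r = 76);
translate([270, 297, 6]) cylinder(h = 80, r = 20);
translate([270, 297, 86]) cylinder(h = 6, r = 76);


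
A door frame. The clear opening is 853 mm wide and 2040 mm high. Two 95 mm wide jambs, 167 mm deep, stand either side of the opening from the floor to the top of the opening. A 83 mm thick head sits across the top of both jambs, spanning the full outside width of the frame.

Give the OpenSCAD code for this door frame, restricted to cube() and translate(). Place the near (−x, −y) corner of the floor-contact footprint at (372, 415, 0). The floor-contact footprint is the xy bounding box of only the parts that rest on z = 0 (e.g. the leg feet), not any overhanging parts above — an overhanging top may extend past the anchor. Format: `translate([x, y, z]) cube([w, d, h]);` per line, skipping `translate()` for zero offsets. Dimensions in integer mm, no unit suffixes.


translate([372, 415, 0]) cube([95, 167, 2040]);
translate([1320, 415, 0]) cube([95, 167, 2040]);
translate([372, 415, 2040]) cube([1043, 167, 83]);


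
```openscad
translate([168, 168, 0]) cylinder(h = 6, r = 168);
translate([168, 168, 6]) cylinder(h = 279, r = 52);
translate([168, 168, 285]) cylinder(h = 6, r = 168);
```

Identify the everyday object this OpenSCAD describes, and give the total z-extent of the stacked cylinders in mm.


A spool. The overall height is 291 mm.

Three coaxial cylinders, large–small–large — a spool. Two 6 mm flanges and a 279 mm core give 6 + 279 + 6 = 291 mm.


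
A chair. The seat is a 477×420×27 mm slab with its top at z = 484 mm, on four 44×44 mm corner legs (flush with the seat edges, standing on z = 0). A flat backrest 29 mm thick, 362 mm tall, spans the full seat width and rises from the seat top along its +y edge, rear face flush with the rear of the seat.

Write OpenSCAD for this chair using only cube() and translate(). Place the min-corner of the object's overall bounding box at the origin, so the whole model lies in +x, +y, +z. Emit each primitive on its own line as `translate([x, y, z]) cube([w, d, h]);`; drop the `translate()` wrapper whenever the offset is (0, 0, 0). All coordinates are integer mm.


// leg_h = 484 - 27 = 457
translate([0, 0, 457]) cube([477, 420, 27]);
cube([44, 44, 457]);
translate([433, 0, 0]) cube([44, 44, 457]);
translate([0, 376, 0]) cube([44, 44, 457]);
translate([433, 376, 0]) cube([44, 44, 457]);
translate([0, 391, 484]) cube([477, 29, 362]);


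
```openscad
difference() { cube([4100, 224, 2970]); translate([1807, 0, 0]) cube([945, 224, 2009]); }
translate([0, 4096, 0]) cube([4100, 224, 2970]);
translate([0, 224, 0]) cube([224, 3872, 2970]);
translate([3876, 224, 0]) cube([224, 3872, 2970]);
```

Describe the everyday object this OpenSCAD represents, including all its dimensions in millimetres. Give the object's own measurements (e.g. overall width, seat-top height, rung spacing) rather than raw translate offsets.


A single room: four walls, each 2970 mm tall and 224 mm thick, enclosing an outside footprint 4100×4320 mm (x × y), no floor or roof. The front and back walls (−y and +y sides) run the full x-width; the side walls fit between their inner faces. A door opening 945 mm wide and 2009 mm tall is cut through the front wall from the floor up, its −x edge 1807 mm from the wall's −x end.


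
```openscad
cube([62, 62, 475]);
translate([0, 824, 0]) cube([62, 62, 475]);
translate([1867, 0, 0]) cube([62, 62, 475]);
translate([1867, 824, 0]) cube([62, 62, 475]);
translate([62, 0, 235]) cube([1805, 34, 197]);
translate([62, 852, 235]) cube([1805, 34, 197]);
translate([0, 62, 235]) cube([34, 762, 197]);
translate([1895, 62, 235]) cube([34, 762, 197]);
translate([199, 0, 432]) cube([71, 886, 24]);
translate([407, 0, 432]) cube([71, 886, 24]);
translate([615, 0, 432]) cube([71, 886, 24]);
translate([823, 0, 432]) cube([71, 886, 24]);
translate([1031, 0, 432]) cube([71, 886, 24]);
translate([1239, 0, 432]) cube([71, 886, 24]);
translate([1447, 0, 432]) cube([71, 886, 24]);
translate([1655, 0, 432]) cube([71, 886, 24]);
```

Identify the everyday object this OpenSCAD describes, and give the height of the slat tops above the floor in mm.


A bed frame. The slat-top height is 456 mm.

Four posts, four rails, and a row of slats — a bed frame. Slats sit on the rails at z = 235 + 197 = 432; with slat thickness 24, the top is 456 mm.


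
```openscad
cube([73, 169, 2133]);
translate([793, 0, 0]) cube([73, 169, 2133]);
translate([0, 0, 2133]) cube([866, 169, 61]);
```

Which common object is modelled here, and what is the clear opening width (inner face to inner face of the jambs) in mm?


A door frame. The clear opening width is 720 mm.

Two 2133 mm tall posts with a header on top — a door frame. The left jamb is 73 mm wide at x = 0; the right jamb starts at x = 793. The clear opening is 793 − 73 = 720 mm.


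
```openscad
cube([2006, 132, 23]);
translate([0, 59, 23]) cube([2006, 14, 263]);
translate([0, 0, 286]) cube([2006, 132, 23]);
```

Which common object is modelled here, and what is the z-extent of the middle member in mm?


An I-beam. The web height is 263 mm.

Two wide flanges with a thin centred web — an I-beam. Overall 309 mm minus two 23 mm flanges gives a web of 309 − 2·23 = 263 mm.


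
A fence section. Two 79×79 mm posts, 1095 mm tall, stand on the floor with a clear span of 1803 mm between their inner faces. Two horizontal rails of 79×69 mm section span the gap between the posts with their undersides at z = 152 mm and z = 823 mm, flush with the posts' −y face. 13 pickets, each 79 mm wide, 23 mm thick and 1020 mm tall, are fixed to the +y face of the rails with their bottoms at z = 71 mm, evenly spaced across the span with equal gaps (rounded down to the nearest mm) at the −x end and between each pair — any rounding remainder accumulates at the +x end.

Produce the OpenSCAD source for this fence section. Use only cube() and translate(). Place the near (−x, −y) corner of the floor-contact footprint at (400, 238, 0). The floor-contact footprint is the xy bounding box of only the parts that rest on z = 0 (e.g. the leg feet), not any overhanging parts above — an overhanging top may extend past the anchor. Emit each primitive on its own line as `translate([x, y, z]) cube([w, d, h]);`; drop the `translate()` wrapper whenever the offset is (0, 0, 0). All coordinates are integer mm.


translate([400, 238, 0]) cube([79, 79, 1095]);
translate([2282, 238, 0]) cube([79, 79, 1095]);
translate([479, 238, 152]) cube([1803, 79, 69]);
translate([479, 238, 823]) cube([1803, 79, 69]);
translate([534, 317, 71]) cube([79, 23, 1020]);
translate([668, 317, 71]) cube([79, 23, 1020]);
translate([802, 317, 71]) cube([79, 23, 1020]);
translate([936, 317, 71]) cube([79, 23, 1020]);
translate([1070, 317, 71]) cube([79, 23, 1020]);
translate([1204, 317, 71]) cube([79, 23, 1020]);
translate([1338, 317, 71]) cube([79, 23, 1020]);
translate([1472, 317, 71]) cube([79, 23, 1020]);
translate([1606, 317, 71]) cube([79, 23, 1020]);
translate([1740, 317, 71]) cube([79, 23, 1020]);
translate([1874, 317, 71]) cube([79, 23, 1020]);
translate([2008, 317, 71]) cube([79, 23, 1020]);
translate([2142, 317, 71]) cube([79, 23, 1020]);


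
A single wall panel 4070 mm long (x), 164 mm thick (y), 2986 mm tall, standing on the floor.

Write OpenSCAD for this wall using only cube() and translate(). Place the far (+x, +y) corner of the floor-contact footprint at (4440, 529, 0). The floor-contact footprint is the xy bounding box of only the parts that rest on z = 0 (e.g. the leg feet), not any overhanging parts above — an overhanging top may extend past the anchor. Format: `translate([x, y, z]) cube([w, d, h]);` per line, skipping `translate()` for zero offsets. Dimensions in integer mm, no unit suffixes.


translate([370, 365, 0]) cube([4070, 164, 2986]);


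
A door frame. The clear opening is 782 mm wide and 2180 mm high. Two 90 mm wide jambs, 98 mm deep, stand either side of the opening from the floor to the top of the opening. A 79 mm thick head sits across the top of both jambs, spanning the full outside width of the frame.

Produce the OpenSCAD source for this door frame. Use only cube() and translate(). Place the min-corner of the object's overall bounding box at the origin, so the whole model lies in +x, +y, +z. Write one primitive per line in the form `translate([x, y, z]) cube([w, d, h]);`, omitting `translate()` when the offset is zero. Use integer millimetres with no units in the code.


cube([90, 98, 2180]);
translate([872, 0, 0]) cube([90, 98, 2180]);
translate([0, 0, 2180]) cube([962, 98, 79]);


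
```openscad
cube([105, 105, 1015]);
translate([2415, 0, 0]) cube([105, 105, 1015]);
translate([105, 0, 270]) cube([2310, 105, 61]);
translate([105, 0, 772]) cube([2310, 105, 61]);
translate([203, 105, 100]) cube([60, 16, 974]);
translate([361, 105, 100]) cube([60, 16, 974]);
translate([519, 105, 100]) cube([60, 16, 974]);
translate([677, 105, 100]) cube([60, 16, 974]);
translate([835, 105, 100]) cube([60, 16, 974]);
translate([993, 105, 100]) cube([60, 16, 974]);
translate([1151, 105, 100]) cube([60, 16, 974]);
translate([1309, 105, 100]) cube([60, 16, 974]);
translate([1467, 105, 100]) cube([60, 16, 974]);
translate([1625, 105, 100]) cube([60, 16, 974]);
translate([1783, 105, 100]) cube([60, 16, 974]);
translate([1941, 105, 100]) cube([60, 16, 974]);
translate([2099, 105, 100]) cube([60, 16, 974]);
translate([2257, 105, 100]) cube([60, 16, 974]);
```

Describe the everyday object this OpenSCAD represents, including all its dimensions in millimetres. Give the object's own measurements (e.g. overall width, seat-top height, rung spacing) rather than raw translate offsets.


A fence section. Two 105×105 mm posts, 1015 mm tall, stand on the floor with a clear span of 2310 mm between their inner faces. Two horizontal rails of 105×61 mm section span the gap between the posts with their undersides at z = 270 mm and z = 772 mm, flush with the posts' −y face. 14 pickets, each 60 mm wide, 16 mm thick and 974 mm tall, are fixed to the +y face of the rails with their bottoms at z = 100 mm, spaced across the span with a 98 mm gap after the −x post and between neighbouring pickets and before the +x post.


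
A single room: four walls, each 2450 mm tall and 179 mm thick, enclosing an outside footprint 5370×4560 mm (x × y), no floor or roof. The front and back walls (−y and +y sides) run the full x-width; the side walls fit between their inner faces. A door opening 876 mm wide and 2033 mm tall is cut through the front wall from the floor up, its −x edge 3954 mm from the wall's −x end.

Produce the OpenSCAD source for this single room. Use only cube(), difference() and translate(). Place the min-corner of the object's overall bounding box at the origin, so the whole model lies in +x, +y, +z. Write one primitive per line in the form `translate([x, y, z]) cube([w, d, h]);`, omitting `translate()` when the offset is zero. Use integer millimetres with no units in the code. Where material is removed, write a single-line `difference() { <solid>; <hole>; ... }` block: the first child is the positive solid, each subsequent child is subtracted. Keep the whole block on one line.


difference() { cube([5370, 179, 2450]); translate([3954, 0, 0]) cube([876, 179, 2033]); }
translate([0, 4381, 0]) cube([5370, 179, 2450]);
translate([0, 179, 0]) cube([179, 4202, 2450]);
translate([5191, 179, 0]) cube([179, 4202, 2450]);


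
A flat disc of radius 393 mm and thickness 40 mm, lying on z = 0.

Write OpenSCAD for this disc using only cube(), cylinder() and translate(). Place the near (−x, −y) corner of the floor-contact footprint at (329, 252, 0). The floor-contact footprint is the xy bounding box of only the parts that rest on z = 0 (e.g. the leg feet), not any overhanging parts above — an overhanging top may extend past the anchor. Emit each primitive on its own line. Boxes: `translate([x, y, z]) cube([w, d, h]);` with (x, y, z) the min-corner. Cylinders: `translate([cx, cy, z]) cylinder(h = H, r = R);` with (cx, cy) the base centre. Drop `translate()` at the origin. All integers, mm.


translate([722, 645, 0]) cylinder(h = 40, r = 393);


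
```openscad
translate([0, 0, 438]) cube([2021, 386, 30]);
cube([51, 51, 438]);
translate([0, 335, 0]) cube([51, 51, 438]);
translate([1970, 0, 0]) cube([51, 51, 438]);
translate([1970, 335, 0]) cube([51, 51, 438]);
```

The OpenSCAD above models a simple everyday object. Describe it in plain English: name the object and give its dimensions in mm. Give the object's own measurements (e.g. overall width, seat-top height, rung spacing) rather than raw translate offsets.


A long wooden bench with a 2021 mm (x) × 386 mm (y) seat, 30 mm thick, its top surface 468 mm above the floor. Four 51 mm square legs at the seat corners, flush with the edges, run from z = 0 to the seat underside.
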